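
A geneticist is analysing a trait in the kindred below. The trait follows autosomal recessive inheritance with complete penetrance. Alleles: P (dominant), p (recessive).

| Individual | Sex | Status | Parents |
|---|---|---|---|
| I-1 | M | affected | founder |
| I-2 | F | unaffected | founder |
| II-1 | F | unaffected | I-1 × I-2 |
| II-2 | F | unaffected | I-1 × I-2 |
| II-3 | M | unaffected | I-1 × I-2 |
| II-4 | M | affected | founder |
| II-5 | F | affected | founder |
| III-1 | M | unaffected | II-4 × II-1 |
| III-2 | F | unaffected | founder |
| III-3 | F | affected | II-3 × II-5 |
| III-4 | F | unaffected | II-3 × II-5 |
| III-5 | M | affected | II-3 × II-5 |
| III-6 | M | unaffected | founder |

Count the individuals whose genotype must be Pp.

Obligate heterozygotes: II-1 is unaffected so carries P and received p from I-1 (pp), so II-1 is Pp; II-2 is unaffected so carries P and received p from I-1 (pp), so II-2 is Pp; II-3 is unaffected so carries P and received p from I-1 (pp), so II-3 is Pp; III-1 is unaffected so carries P and received p from II-4 (pp), so III-1 is Pp; III-4 is unaffected so carries P and received p from II-5 (pp), so III-4 is Pp.
Every other individual is either homozygous by phenotype or has at least one consistent homozygous assignment, so the count is 5.

5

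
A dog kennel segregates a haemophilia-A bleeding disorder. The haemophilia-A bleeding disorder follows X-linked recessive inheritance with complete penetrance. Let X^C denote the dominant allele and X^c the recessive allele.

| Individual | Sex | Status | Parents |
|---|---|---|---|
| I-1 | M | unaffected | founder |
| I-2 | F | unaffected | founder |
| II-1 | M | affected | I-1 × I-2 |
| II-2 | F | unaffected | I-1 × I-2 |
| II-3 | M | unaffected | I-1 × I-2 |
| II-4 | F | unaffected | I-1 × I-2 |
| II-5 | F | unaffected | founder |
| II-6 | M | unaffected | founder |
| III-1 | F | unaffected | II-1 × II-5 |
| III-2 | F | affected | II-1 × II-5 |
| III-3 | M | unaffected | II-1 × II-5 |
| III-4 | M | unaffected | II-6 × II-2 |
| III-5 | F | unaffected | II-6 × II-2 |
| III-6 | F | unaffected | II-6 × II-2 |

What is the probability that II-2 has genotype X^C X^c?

1/3

I-1 is unaffected, so I-1 is X^C Y.
I-2 is unaffected so carries C and passed c to II-1 (X^c Y), so I-2 is X^C X^c.
Their cross gives offspring ratios 1/2 X^C X^C : 1/2 X^C X^c. Conditioning on II-2 being unaffected, P(X^C X^c) = 1/2 / 1 = 1/2 before taking II-2's own offspring into account.
II-6 is unaffected, so II-6 is X^C Y.
Now use II-2's offspring. Probability of each recorded status — unaffected son III-4: 1/2 if II-2 is X^C X^c, 1 if X^C X^C. (III-5, III-6: equally likely either way, so uninformative.)
Bayes: P(X^C X^c) = 1/2·1/2 / (1/2·1/2 + 1/2·1) = 1/3.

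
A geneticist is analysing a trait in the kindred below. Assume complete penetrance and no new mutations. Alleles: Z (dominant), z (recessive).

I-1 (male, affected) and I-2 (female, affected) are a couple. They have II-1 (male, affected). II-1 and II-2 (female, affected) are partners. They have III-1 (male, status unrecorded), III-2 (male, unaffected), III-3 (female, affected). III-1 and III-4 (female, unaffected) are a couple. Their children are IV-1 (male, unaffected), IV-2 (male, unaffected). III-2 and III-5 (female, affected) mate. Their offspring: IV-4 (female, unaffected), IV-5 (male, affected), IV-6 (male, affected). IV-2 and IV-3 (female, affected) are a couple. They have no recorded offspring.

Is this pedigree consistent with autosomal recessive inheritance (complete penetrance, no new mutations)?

No

Under autosomal recessive, III-2 (unaffected, male) cannot arise from II-1 (affected) × II-2 (affected).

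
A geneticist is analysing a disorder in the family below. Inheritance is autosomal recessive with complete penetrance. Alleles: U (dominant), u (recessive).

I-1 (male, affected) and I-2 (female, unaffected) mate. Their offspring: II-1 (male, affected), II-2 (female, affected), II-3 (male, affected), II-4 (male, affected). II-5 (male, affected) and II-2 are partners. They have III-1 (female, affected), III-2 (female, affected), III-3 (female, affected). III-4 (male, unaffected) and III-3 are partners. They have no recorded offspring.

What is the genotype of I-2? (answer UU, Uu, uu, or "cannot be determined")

From phenotype alone, I-2 is UU or Uu.
I-2 is unaffected so carries U and passed u to II-1 (uu), so I-2 is Uu.

Uu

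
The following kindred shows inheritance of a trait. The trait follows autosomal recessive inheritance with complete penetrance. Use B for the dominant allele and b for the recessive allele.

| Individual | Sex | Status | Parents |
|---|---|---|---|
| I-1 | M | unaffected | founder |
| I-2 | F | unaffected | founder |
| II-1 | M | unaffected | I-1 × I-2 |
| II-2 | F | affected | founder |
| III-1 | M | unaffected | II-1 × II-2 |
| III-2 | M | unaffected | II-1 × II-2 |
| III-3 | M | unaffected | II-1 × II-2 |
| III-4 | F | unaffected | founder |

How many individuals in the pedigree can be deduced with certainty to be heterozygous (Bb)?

Obligate heterozygotes: III-1 is unaffected so carries B and received b from II-2 (bb), so III-1 is Bb; III-2 is unaffected so carries B and received b from II-2 (bb), so III-2 is Bb; III-3 is unaffected so carries B and received b from II-2 (bb), so III-3 is Bb.
Every other individual is either homozygous by phenotype or has at least one consistent homozygous assignment, so the count is 3.

3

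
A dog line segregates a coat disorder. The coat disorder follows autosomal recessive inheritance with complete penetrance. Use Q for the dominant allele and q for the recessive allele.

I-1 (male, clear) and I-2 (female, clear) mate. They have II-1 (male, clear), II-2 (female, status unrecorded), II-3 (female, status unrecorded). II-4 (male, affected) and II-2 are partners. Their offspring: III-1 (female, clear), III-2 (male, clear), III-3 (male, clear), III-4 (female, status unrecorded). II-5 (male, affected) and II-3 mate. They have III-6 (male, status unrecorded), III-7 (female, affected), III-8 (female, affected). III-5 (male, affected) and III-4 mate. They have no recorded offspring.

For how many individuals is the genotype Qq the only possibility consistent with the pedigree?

3

Obligate heterozygotes: III-1 is clear so carries Q and received q from II-4 (qq), so III-1 is Qq; III-2 is clear so carries Q and received q from II-4 (qq), so III-2 is Qq; III-3 is clear so carries Q and received q from II-4 (qq), so III-3 is Qq.
Every other individual is either homozygous by phenotype or has at least one consistent homozygous assignment, so the count is 3.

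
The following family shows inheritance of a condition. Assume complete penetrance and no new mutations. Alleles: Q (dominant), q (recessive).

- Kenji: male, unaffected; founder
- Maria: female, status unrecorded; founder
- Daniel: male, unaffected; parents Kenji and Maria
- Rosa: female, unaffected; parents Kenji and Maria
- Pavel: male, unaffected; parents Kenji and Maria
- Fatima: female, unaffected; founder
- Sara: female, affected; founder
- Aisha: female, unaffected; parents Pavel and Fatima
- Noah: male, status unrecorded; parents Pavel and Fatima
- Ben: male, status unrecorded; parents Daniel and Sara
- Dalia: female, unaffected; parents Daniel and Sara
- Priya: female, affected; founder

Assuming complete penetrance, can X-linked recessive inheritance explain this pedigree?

Yes

A consistent assignment under X-linked recessive exists: Kenji X^Q Y, Maria X^Q X^Q, Daniel X^Q Y, Rosa X^Q X^Q, Pavel X^Q Y, Fatima X^Q X^Q, Sara X^q X^q, Aisha X^Q X^Q, Noah X^Q Y, Ben X^q Y, Dalia X^Q X^q, Priya X^q X^q.
In this assignment every recorded phenotype matches its genotype and every non-founder's genotype is obtainable from its parents' genotypes, so the pedigree is consistent.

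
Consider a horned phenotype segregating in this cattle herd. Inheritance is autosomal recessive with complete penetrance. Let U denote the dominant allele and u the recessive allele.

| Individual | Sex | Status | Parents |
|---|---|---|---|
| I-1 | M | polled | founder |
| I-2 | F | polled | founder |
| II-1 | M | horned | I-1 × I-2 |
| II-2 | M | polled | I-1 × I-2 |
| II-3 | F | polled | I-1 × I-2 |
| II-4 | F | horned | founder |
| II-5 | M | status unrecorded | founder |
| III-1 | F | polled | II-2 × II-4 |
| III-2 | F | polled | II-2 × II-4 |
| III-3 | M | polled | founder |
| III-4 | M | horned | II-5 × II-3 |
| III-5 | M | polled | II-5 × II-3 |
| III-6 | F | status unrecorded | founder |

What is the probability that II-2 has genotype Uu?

I-1 is polled so carries U and passed u to II-1 (uu), so I-1 is Uu.
I-2 is polled so carries U and passed u to II-1 (uu), so I-2 is Uu.
Their cross gives offspring ratios 1/4 UU : 1/2 Uu : 1/4 uu. Conditioning on II-2 being polled, P(Uu) = 1/2 / 3/4 = 2/3 before taking II-2's own offspring into account.
II-4 is horned, so II-4 is uu.
Now use II-2's offspring. Probability of each recorded status — polled daughter III-1: 1/2 if II-2 is Uu, 1 if UU; polled daughter III-2: 1/2 if II-2 is Uu, 1 if UU.
Bayes: P(Uu) = 2/3·1/4 / (2/3·1/4 + 1/3·1) = 1/3.

1/3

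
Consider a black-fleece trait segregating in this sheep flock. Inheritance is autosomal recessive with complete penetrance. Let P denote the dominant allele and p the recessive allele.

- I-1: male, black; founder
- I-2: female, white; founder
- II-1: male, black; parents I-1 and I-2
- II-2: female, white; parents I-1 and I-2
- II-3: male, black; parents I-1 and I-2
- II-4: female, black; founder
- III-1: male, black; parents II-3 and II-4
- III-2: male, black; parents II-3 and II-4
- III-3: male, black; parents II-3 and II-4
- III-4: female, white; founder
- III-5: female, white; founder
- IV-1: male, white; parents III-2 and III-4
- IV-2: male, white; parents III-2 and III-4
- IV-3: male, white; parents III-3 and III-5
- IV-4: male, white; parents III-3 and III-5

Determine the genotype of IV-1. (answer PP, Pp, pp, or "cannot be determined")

Pp

From phenotype alone, IV-1 is PP or Pp.
IV-1 is white so carries P and received p from III-2 (pp), so IV-1 is Pp.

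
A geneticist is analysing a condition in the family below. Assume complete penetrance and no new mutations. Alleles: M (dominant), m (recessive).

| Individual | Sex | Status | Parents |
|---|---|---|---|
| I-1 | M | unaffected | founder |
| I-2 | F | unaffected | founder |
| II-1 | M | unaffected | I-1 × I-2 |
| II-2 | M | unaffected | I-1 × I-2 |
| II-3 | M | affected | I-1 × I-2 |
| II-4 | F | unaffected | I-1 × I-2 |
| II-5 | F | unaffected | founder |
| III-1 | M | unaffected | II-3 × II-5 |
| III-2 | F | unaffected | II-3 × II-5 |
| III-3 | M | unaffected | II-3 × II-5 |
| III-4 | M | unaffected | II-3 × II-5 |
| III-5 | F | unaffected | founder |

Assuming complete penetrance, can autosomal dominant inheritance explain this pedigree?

No

Under autosomal dominant, II-3 (affected, male) cannot arise from I-1 (unaffected) × I-2 (unaffected).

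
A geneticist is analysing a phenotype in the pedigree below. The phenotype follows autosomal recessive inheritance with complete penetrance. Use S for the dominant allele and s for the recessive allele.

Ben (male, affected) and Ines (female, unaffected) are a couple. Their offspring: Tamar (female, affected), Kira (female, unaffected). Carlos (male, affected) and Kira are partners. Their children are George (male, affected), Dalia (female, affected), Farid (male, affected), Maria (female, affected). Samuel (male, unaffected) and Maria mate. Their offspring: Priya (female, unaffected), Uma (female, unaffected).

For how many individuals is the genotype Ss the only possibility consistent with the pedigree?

4

Obligate heterozygotes: Ines is unaffected so carries S and passed s to Tamar (ss), so Ines is Ss; Kira is unaffected so carries S and received s from Ben (ss), so Kira is Ss; Priya is unaffected so carries S and received s from Maria (ss), so Priya is Ss; Uma is unaffected so carries S and received s from Maria (ss), so Uma is Ss.
Every other individual is either homozygous by phenotype or has at least one consistent homozygous assignment, so the count is 4.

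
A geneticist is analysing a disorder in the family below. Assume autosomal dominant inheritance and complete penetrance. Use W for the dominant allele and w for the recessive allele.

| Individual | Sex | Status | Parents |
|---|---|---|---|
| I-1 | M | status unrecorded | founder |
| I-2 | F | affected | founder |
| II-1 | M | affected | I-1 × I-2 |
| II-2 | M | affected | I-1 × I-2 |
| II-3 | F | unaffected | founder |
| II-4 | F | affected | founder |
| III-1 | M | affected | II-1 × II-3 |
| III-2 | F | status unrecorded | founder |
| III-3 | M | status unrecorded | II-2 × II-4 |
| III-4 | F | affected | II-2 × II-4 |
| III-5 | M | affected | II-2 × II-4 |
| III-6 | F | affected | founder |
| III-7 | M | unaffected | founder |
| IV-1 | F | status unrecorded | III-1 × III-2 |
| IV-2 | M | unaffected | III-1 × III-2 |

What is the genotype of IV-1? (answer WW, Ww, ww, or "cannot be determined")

IV-1's phenotype is unrecorded, and no parent or child forces a single allele at both positions; consistent genotype assignments exist with IV-1 as WW or Ww or ww.

cannot be determined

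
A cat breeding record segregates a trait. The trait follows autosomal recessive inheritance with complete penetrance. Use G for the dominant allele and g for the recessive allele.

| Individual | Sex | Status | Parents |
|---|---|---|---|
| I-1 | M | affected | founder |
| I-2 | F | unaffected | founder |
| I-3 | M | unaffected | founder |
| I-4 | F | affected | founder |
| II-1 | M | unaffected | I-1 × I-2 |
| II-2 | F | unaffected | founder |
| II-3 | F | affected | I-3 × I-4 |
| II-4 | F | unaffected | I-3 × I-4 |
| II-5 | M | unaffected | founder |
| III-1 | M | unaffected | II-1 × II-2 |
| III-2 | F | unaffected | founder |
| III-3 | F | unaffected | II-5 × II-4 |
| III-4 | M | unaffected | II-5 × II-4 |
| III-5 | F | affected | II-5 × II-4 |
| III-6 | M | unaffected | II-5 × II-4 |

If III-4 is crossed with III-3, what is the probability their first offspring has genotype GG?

4/9

II-5 is unaffected so carries G and passed g to III-5 (gg), so II-5 is Gg.
II-4 is unaffected so carries G and received g from I-4 (gg), so II-4 is Gg.
III-4 is an unaffected offspring of II-5 (Gg) × II-4 (Gg), whose cross gives 1/4 GG : 1/2 Gg : 1/4 gg; conditioning on being unaffected, III-4 is GG with probability 1/3, Gg with probability 2/3.
III-3 is an unaffected offspring of II-5 (Gg) × II-4 (Gg), whose cross gives 1/4 GG : 1/2 Gg : 1/4 gg; conditioning on being unaffected, III-3 is GG with probability 1/3, Gg with probability 2/3.
Summing over parental genotype combinations, P(offspring has genotype GG) = 1/9·1 + 2/9·1/2 + 2/9·1/2 + 4/9·1/4 = 4/9.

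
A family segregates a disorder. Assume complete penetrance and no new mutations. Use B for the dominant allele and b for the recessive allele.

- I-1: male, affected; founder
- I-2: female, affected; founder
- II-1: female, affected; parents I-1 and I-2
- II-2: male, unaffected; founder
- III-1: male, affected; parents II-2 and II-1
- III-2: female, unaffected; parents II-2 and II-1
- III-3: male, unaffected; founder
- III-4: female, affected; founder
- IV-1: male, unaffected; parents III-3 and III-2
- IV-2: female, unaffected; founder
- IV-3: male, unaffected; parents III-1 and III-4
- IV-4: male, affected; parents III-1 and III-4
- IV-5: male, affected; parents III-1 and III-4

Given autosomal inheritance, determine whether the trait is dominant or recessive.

III-1 and III-4 are both affected yet have an unaffected child IV-3. Under a recessive model two affected parents are homozygous and every child would be affected, so the trait cannot be recessive.

dominant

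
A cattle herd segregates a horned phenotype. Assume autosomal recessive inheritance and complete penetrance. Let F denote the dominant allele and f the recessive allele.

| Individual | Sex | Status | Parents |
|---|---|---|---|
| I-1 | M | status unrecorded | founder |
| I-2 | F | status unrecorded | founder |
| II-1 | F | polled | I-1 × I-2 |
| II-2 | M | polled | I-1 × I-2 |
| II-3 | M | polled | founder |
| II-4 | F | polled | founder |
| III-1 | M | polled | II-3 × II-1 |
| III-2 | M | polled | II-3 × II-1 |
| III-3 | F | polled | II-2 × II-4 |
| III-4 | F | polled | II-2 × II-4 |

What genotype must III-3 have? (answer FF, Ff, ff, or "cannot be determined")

III-3's phenotype allows FF or Ff, and no parent or child forces a single allele at both positions; consistent genotype assignments exist with III-3 as FF or Ff.

cannot be determined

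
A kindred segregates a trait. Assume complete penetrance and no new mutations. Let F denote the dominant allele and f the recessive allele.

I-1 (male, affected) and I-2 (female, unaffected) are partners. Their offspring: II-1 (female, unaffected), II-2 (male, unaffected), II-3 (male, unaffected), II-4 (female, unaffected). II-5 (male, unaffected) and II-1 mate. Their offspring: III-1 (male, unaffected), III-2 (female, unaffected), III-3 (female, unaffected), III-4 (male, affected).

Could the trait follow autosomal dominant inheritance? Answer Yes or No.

No

Under autosomal dominant, III-4 (affected, male) cannot arise from II-5 (unaffected) × II-1 (unaffected).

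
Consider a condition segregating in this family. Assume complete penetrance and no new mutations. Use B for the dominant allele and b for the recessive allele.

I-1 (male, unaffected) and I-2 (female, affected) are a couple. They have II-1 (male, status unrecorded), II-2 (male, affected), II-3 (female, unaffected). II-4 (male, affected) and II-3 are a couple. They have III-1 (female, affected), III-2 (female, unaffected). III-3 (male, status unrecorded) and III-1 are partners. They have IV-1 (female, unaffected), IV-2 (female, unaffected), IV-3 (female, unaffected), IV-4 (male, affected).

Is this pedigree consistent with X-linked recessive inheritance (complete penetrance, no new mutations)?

Yes

A consistent assignment under X-linked recessive exists: I-1 X^B Y, I-2 X^b X^b, II-1 X^b Y, II-2 X^b Y, II-3 X^B X^b, II-4 X^b Y, III-1 X^b X^b, III-2 X^B X^b, III-3 X^B Y, IV-1 X^B X^b, IV-2 X^B X^b, IV-3 X^B X^b, IV-4 X^b Y.
In this assignment every recorded phenotype matches its genotype and every non-founder's genotype is obtainable from its parents' genotypes, so the pedigree is consistent.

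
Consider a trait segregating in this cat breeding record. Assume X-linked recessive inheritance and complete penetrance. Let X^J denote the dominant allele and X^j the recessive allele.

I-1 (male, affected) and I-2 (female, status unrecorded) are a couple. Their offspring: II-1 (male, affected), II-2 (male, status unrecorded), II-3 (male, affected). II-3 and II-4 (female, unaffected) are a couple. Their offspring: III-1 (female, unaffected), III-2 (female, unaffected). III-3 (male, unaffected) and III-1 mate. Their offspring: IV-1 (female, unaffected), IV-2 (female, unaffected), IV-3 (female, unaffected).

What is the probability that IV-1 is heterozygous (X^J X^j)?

III-3 is unaffected, so III-3 is X^J Y.
III-1 is unaffected so carries J and received j from II-3 (X^j Y), so III-1 is X^J X^j.
Their cross gives offspring ratios 1/2 X^J X^J : 1/2 X^J X^j. Conditioning on IV-1 being unaffected, P(X^J X^j) = 1/2 / 1 = 1/2.

1/2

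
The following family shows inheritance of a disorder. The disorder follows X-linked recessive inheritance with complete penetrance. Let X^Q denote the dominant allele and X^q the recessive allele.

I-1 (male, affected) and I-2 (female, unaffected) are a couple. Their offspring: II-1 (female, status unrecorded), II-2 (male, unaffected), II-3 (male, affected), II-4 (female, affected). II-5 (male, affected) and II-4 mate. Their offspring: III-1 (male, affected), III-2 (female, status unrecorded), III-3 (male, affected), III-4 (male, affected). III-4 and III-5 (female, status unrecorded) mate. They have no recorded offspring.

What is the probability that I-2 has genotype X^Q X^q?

I-2 is unaffected so carries Q and passed q to II-3 (X^q Y), so I-2 is X^Q X^q, giving P(X^Q X^q) = 1.

1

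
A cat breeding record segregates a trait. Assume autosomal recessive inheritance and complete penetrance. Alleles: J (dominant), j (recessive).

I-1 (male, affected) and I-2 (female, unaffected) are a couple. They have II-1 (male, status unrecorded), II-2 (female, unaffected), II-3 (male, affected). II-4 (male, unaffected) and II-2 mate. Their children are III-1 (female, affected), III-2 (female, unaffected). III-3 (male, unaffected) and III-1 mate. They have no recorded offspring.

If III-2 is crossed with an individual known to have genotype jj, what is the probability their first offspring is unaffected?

2/3

II-4 is unaffected so carries J and passed j to III-1 (jj), so II-4 is Jj.
II-2 is unaffected so carries J and received j from I-1 (jj), so II-2 is Jj.
III-2 is an unaffected offspring of II-4 (Jj) × II-2 (Jj), whose cross gives 1/4 JJ : 1/2 Jj : 1/4 jj; conditioning on being unaffected, III-2 is JJ with probability 1/3, Jj with probability 2/3.
Summing over parental genotype combinations, P(offspring is unaffected) = 1/3·1 + 2/3·1/2 = 2/3.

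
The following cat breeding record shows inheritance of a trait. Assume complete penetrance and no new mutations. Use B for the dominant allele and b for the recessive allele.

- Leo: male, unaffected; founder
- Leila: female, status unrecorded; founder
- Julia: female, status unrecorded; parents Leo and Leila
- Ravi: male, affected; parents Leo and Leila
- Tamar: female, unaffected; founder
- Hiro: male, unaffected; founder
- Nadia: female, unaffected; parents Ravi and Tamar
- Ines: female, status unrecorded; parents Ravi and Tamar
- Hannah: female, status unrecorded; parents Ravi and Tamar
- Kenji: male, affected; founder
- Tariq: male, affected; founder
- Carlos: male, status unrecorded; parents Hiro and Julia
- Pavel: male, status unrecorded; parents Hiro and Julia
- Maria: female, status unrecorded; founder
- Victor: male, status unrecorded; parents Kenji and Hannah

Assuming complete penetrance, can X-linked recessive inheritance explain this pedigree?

Yes

A consistent assignment under X-linked recessive exists: Leo X^B Y, Leila X^B X^b, Julia X^B X^B, Ravi X^b Y, Tamar X^B X^B, Hiro X^B Y, Nadia X^B X^b, Ines X^B X^b, Hannah X^B X^b, Kenji X^b Y, Tariq X^b Y, Carlos X^B Y, Pavel X^B Y, Maria X^B X^B, Victor X^B Y.
In this assignment every recorded phenotype matches its genotype and every non-founder's genotype is obtainable from its parents' genotypes, so the pedigree is consistent.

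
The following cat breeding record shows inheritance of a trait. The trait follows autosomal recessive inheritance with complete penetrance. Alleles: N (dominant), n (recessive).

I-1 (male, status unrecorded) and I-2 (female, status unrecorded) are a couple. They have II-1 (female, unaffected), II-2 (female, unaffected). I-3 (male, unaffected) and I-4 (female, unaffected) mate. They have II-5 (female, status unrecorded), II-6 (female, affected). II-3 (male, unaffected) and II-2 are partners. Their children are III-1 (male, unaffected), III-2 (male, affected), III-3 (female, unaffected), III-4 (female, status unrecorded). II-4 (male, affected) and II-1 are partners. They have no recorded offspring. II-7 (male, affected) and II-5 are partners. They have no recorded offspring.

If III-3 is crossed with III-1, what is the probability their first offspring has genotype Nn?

4/9

II-3 is unaffected so carries N and passed n to III-2 (nn), so II-3 is Nn.
II-2 is unaffected so carries N and passed n to III-2 (nn), so II-2 is Nn.
III-3 is an unaffected offspring of II-3 (Nn) × II-2 (Nn), whose cross gives 1/4 NN : 1/2 Nn : 1/4 nn; conditioning on being unaffected, III-3 is NN with probability 1/3, Nn with probability 2/3.
III-1 is an unaffected offspring of II-3 (Nn) × II-2 (Nn), whose cross gives 1/4 NN : 1/2 Nn : 1/4 nn; conditioning on being unaffected, III-1 is NN with probability 1/3, Nn with probability 2/3.
Summing over parental genotype combinations, P(offspring has genotype Nn) = 2/9·1/2 + 2/9·1/2 + 4/9·1/2 = 4/9.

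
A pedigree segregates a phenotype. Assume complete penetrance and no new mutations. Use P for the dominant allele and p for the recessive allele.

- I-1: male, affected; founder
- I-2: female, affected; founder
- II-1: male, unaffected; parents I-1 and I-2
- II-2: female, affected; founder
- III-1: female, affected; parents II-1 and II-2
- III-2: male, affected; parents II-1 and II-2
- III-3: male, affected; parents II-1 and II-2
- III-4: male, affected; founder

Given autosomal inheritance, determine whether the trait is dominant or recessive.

I-1 and I-2 are both affected yet have an unaffected child II-1. Under a recessive model two affected parents are homozygous and every child would be affected, so the trait cannot be recessive.

dominant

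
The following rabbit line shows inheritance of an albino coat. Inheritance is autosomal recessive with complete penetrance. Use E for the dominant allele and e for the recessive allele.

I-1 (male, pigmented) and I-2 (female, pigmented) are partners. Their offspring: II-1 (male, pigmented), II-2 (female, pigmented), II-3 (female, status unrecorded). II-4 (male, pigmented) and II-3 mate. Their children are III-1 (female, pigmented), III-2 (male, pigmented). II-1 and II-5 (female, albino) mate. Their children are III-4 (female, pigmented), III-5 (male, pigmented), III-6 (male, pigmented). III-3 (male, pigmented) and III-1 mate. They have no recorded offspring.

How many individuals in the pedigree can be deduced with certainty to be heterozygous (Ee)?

Obligate heterozygotes: III-4 is pigmented so carries E and received e from II-5 (ee), so III-4 is Ee; III-5 is pigmented so carries E and received e from II-5 (ee), so III-5 is Ee; III-6 is pigmented so carries E and received e from II-5 (ee), so III-6 is Ee.
Every other individual is either homozygous by phenotype or has at least one consistent homozygous assignment, so the count is 3.

3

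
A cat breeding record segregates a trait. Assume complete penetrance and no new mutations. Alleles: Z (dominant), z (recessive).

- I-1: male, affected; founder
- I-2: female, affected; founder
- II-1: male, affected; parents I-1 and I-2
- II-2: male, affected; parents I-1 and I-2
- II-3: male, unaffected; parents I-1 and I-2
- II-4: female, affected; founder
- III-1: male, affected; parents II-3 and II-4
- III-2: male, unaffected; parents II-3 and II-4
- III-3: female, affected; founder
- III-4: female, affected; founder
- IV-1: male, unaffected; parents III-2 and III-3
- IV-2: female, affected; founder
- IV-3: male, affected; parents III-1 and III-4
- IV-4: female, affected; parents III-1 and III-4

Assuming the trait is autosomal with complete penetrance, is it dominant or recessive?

I-1 and I-2 are both affected yet have an unaffected child II-3. Under a recessive model two affected parents are homozygous and every child would be affected, so the trait cannot be recessive.

dominant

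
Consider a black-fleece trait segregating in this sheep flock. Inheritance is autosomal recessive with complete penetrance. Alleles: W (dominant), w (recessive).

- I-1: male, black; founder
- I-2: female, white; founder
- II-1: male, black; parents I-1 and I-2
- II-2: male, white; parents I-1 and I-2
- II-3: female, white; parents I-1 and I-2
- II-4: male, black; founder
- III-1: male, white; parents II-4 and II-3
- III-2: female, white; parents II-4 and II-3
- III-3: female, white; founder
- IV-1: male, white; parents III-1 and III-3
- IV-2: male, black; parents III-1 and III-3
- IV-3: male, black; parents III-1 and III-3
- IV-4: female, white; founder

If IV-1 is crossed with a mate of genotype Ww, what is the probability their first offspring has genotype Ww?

1/2

III-1 is white so carries W and received w from II-4 (ww), so III-1 is Ww.
III-3 is white so carries W and passed w to IV-2 (ww), so III-3 is Ww.
IV-1 is a white offspring of III-1 (Ww) × III-3 (Ww), whose cross gives 1/4 WW : 1/2 Ww : 1/4 ww; conditioning on being white, IV-1 is WW with probability 1/3, Ww with probability 2/3.
Summing over parental genotype combinations, P(offspring has genotype Ww) = 1/3·1/2 + 2/3·1/2 = 1/2.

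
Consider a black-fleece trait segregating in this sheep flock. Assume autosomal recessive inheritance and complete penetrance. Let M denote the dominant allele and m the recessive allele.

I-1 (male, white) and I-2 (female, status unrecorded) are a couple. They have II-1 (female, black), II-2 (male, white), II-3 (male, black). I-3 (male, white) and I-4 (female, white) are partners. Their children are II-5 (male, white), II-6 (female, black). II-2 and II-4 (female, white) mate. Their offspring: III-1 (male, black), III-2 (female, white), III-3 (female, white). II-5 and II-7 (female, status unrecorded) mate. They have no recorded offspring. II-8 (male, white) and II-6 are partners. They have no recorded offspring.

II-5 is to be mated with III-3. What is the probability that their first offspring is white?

I-3 is white so carries M and passed m to II-6 (mm), so I-3 is Mm.
I-4 is white so carries M and passed m to II-6 (mm), so I-4 is Mm.
II-5 is a white offspring of I-3 (Mm) × I-4 (Mm), whose cross gives 1/4 MM : 1/2 Mm : 1/4 mm; conditioning on being white, II-5 is MM with probability 1/3, Mm with probability 2/3.
II-2 is white so carries M and passed m to III-1 (mm), so II-2 is Mm.
II-4 is white so carries M and passed m to III-1 (mm), so II-4 is Mm.
III-3 is a white offspring of II-2 (Mm) × II-4 (Mm), whose cross gives 1/4 MM : 1/2 Mm : 1/4 mm; conditioning on being white, III-3 is MM with probability 1/3, Mm with probability 2/3.
Summing over parental genotype combinations, P(offspring is white) = 1/9·1 + 2/9·1 + 2/9·1 + 4/9·3/4 = 8/9.

8/9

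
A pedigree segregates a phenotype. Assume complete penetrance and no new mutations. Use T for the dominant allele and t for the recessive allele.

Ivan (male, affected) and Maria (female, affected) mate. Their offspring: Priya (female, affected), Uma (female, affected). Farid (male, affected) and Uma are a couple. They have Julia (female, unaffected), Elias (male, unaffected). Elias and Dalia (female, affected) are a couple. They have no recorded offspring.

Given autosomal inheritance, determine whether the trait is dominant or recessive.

Farid and Uma are both affected yet have an unaffected child Julia. Under a recessive model two affected parents are homozygous and every child would be affected, so the trait cannot be recessive.

dominant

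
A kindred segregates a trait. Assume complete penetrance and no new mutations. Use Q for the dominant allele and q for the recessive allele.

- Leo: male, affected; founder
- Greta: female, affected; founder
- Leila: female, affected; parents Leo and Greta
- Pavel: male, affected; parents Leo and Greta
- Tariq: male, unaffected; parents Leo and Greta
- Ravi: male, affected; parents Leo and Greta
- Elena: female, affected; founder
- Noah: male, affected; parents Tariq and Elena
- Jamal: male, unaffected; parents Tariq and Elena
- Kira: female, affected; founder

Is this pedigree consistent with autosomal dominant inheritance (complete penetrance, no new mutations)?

Yes

A consistent assignment under autosomal dominant exists: Leo Qq, Greta Qq, Leila QQ, Pavel QQ, Tariq qq, Ravi QQ, Elena Qq, Noah Qq, Jamal qq, Kira QQ.
In this assignment every recorded phenotype matches its genotype and every non-founder's genotype is obtainable from its parents' genotypes, so the pedigree is consistent.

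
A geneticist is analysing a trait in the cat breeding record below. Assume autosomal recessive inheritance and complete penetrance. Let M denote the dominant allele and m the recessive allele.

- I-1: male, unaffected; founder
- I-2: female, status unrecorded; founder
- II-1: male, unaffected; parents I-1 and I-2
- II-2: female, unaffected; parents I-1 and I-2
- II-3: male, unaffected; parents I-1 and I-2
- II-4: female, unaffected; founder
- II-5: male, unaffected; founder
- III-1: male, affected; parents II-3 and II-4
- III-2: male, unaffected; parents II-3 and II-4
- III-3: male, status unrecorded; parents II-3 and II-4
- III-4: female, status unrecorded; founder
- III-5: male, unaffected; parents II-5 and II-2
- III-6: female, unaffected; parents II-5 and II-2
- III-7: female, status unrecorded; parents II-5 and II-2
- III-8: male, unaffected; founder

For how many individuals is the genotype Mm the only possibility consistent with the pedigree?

Obligate heterozygotes: II-3 is unaffected so carries M and passed m to III-1 (mm), so II-3 is Mm; II-4 is unaffected so carries M and passed m to III-1 (mm), so II-4 is Mm.
Every other individual is either homozygous by phenotype or has at least one consistent homozygous assignment, so the count is 2.

2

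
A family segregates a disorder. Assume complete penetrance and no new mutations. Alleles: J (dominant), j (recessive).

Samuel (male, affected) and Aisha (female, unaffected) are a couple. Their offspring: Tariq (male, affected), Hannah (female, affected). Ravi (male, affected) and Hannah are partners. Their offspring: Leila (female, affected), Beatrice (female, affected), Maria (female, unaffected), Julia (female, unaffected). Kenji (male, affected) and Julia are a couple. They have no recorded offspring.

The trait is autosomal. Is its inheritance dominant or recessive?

Ravi and Hannah are both affected yet have an unaffected child Maria. Under a recessive model two affected parents are homozygous and every child would be affected, so the trait cannot be recessive.

dominant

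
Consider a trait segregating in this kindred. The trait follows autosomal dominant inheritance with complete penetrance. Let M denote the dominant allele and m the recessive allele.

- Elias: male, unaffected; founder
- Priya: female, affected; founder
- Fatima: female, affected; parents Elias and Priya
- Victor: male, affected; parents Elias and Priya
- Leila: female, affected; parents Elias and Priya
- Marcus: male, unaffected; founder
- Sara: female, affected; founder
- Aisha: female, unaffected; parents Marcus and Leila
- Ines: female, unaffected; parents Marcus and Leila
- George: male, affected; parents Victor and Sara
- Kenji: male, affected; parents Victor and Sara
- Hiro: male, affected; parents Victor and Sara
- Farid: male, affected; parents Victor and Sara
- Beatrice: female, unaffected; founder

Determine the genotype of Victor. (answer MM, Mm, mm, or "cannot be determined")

From phenotype alone, Victor is MM or Mm.
Victor is affected so carries M and received m from Elias (mm), so Victor is Mm.

Mm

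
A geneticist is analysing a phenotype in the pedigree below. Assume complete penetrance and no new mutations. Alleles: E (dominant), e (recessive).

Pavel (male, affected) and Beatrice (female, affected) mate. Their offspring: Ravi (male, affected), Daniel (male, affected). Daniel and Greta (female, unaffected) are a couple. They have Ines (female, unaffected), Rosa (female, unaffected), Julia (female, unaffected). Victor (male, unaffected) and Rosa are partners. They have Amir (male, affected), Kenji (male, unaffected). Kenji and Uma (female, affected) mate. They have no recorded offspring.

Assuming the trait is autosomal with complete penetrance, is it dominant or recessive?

recessive

Victor and Rosa are both unaffected yet have an affected child Amir. Under dominance, an affected child requires at least one affected parent, so the trait cannot be dominant.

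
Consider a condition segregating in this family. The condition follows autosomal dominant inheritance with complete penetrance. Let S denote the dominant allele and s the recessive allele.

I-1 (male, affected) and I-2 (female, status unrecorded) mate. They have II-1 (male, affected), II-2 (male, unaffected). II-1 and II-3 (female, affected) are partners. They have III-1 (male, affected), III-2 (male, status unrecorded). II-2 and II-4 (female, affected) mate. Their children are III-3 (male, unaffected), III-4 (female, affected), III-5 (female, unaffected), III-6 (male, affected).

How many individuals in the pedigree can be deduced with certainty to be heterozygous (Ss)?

4

Obligate heterozygotes: I-1 is affected so carries S and passed s to II-2 (ss), so I-1 is Ss; II-4 is affected so carries S and passed s to III-3 (ss), so II-4 is Ss; III-4 is affected so carries S and received s from II-2 (ss), so III-4 is Ss; III-6 is affected so carries S and received s from II-2 (ss), so III-6 is Ss.
Every other individual is either homozygous by phenotype or has at least one consistent homozygous assignment, so the count is 4.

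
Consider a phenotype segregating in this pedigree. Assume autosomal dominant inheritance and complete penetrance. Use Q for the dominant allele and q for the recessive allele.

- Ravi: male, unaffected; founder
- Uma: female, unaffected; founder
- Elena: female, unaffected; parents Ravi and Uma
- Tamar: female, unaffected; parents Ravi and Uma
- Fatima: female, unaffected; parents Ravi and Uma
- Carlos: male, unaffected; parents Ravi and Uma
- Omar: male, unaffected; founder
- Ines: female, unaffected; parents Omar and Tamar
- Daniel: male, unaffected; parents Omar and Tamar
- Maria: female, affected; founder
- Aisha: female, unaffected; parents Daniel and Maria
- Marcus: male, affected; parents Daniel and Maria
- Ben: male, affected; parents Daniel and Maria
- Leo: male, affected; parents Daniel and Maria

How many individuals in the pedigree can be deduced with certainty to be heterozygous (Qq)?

4

Obligate heterozygotes: Maria is affected so carries Q and passed q to Aisha (qq), so Maria is Qq; Marcus is affected so carries Q and received q from Daniel (qq), so Marcus is Qq; Ben is affected so carries Q and received q from Daniel (qq), so Ben is Qq; Leo is affected so carries Q and received q from Daniel (qq), so Leo is Qq.
Every other individual is either homozygous by phenotype or has at least one consistent homozygous assignment, so the count is 4.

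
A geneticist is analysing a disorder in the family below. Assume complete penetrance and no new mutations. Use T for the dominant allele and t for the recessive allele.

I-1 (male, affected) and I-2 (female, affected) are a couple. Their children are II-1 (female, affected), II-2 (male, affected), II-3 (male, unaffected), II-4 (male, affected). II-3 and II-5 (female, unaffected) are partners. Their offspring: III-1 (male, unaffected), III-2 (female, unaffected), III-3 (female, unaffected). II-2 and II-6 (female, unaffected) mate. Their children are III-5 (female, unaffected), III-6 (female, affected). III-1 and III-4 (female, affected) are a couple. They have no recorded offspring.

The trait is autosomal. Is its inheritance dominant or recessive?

dominant

I-1 and I-2 are both affected yet have an unaffected child II-3. Under a recessive model two affected parents are homozygous and every child would be affected, so the trait cannot be recessive.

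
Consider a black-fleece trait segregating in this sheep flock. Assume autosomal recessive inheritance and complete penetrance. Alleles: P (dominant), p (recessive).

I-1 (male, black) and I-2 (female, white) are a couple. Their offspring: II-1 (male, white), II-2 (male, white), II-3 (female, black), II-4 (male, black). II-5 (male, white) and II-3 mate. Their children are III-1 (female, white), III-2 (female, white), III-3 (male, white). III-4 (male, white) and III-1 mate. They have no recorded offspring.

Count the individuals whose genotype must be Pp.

Obligate heterozygotes: I-2 is white so carries P and passed p to II-3 (pp), so I-2 is Pp; II-1 is white so carries P and received p from I-1 (pp), so II-1 is Pp; II-2 is white so carries P and received p from I-1 (pp), so II-2 is Pp; III-1 is white so carries P and received p from II-3 (pp), so III-1 is Pp; III-2 is white so carries P and received p from II-3 (pp), so III-2 is Pp; III-3 is white so carries P and received p from II-3 (pp), so III-3 is Pp.
Every other individual is either homozygous by phenotype or has at least one consistent homozygous assignment, so the count is 6.

6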